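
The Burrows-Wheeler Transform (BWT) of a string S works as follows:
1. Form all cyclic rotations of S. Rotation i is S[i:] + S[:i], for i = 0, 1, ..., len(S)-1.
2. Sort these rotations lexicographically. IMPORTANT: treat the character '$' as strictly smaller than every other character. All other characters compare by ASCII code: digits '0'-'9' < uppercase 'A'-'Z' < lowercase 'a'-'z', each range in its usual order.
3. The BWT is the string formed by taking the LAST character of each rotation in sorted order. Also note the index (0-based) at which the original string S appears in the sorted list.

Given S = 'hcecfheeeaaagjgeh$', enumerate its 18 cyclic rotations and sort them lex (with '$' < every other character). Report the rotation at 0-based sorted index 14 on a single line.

Answer: h$hcecfheeeaaagjge

Derivation:
All 18 rotations (rotation i = S[i:]+S[:i]):
  rot[0] = hcecfheeeaaagjgeh$
  rot[1] = cecfheeeaaagjgeh$h
  rot[2] = ecfheeeaaagjgeh$hc
  rot[3] = cfheeeaaagjgeh$hce
  rot[4] = fheeeaaagjgeh$hcec
  rot[5] = heeeaaagjgeh$hcecf
  rot[6] = eeeaaagjgeh$hcecfh
  rot[7] = eeaaagjgeh$hcecfhe
  rot[8] = eaaagjgeh$hcecfhee
  rot[9] = aaagjgeh$hcecfheee
  rot[10] = aagjgeh$hcecfheeea
  rot[11] = agjgeh$hcecfheeeaa
  rot[12] = gjgeh$hcecfheeeaaa
  rot[13] = jgeh$hcecfheeeaaag
  rot[14] = geh$hcecfheeeaaagj
  rot[15] = eh$hcecfheeeaaagjg
  rot[16] = h$hcecfheeeaaagjge
  rot[17] = $hcecfheeeaaagjgeh
Sorted (with $ < everything):
  sorted[0] = $hcecfheeeaaagjgeh
  sorted[1] = aaagjgeh$hcecfheee
  sorted[2] = aagjgeh$hcecfheeea
  sorted[3] = agjgeh$hcecfheeeaa
  sorted[4] = cecfheeeaaagjgeh$h
  sorted[5] = cfheeeaaagjgeh$hce
  sorted[6] = eaaagjgeh$hcecfhee
  sorted[7] = ecfheeeaaagjgeh$hc
  sorted[8] = eeaaagjgeh$hcecfhe
  sorted[9] = eeeaaagjgeh$hcecfh
  sorted[10] = eh$hcecfheeeaaagjg
  sorted[11] = fheeeaaagjgeh$hcec
  sorted[12] = geh$hcecfheeeaaagj
  sorted[13] = gjgeh$hcecfheeeaaa
  sorted[14] = h$hcecfheeeaaagjge
  sorted[15] = hcecfheeeaaagjgeh$
  sorted[16] = heeeaaagjgeh$hcecf
  sorted[17] = jgeh$hcecfheeeaaag
sorted[14] = h$hcecfheeeaaagjge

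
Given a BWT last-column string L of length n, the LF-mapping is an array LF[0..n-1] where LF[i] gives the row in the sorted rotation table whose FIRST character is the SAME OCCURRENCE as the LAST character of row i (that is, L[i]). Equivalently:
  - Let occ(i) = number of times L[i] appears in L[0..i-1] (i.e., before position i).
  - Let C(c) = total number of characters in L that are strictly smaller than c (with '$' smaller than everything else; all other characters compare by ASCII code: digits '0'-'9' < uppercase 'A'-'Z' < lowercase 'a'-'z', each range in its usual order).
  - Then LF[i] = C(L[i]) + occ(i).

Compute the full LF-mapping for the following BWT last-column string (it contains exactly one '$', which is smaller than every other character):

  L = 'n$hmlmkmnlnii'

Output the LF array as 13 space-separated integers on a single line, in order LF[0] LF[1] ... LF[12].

Answer: 10 0 1 7 5 8 4 9 11 6 12 2 3

Derivation:
Char counts: '$':1, 'h':1, 'i':2, 'k':1, 'l':2, 'm':3, 'n':3
C (first-col start): C('$')=0, C('h')=1, C('i')=2, C('k')=4, C('l')=5, C('m')=7, C('n')=10
L[0]='n': occ=0, LF[0]=C('n')+0=10+0=10
L[1]='$': occ=0, LF[1]=C('$')+0=0+0=0
L[2]='h': occ=0, LF[2]=C('h')+0=1+0=1
L[3]='m': occ=0, LF[3]=C('m')+0=7+0=7
L[4]='l': occ=0, LF[4]=C('l')+0=5+0=5
L[5]='m': occ=1, LF[5]=C('m')+1=7+1=8
L[6]='k': occ=0, LF[6]=C('k')+0=4+0=4
L[7]='m': occ=2, LF[7]=C('m')+2=7+2=9
L[8]='n': occ=1, LF[8]=C('n')+1=10+1=11
L[9]='l': occ=1, LF[9]=C('l')+1=5+1=6
L[10]='n': occ=2, LF[10]=C('n')+2=10+2=12
L[11]='i': occ=0, LF[11]=C('i')+0=2+0=2
L[12]='i': occ=1, LF[12]=C('i')+1=2+1=3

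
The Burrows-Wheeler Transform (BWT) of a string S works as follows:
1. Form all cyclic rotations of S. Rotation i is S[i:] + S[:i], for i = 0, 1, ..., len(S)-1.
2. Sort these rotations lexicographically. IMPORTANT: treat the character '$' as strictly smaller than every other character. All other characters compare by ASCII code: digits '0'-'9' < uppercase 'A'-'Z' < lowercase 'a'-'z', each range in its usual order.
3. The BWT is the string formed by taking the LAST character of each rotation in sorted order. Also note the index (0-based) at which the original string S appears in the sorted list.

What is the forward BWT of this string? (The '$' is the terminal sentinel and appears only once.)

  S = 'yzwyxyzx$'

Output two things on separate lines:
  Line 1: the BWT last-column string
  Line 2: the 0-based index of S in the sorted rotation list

All 9 rotations (rotation i = S[i:]+S[:i]):
  rot[0] = yzwyxyzx$
  rot[1] = zwyxyzx$y
  rot[2] = wyxyzx$yz
  rot[3] = yxyzx$yzw
  rot[4] = xyzx$yzwy
  rot[5] = yzx$yzwyx
  rot[6] = zx$yzwyxy
  rot[7] = x$yzwyxyz
  rot[8] = $yzwyxyzx
Sorted (with $ < everything):
  sorted[0] = $yzwyxyzx  (last char: 'x')
  sorted[1] = wyxyzx$yz  (last char: 'z')
  sorted[2] = x$yzwyxyz  (last char: 'z')
  sorted[3] = xyzx$yzwy  (last char: 'y')
  sorted[4] = yxyzx$yzw  (last char: 'w')
  sorted[5] = yzwyxyzx$  (last char: '$')
  sorted[6] = yzx$yzwyx  (last char: 'x')
  sorted[7] = zwyxyzx$y  (last char: 'y')
  sorted[8] = zx$yzwyxy  (last char: 'y')
Last column: xzzyw$xyy
Original string S is at sorted index 5

Answer: xzzyw$xyy
5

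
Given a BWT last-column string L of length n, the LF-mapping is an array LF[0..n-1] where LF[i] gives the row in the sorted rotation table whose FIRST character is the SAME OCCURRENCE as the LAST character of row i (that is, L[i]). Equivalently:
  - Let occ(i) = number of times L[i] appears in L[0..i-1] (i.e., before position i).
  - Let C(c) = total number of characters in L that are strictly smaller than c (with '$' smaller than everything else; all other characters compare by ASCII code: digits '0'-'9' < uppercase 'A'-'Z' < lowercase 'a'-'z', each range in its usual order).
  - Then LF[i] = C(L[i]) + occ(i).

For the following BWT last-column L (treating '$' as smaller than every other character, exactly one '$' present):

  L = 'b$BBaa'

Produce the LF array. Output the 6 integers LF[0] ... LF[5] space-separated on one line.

Answer: 5 0 1 2 3 4

Derivation:
Char counts: '$':1, 'B':2, 'a':2, 'b':1
C (first-col start): C('$')=0, C('B')=1, C('a')=3, C('b')=5
L[0]='b': occ=0, LF[0]=C('b')+0=5+0=5
L[1]='$': occ=0, LF[1]=C('$')+0=0+0=0
L[2]='B': occ=0, LF[2]=C('B')+0=1+0=1
L[3]='B': occ=1, LF[3]=C('B')+1=1+1=2
L[4]='a': occ=0, LF[4]=C('a')+0=3+0=3
L[5]='a': occ=1, LF[5]=C('a')+1=3+1=4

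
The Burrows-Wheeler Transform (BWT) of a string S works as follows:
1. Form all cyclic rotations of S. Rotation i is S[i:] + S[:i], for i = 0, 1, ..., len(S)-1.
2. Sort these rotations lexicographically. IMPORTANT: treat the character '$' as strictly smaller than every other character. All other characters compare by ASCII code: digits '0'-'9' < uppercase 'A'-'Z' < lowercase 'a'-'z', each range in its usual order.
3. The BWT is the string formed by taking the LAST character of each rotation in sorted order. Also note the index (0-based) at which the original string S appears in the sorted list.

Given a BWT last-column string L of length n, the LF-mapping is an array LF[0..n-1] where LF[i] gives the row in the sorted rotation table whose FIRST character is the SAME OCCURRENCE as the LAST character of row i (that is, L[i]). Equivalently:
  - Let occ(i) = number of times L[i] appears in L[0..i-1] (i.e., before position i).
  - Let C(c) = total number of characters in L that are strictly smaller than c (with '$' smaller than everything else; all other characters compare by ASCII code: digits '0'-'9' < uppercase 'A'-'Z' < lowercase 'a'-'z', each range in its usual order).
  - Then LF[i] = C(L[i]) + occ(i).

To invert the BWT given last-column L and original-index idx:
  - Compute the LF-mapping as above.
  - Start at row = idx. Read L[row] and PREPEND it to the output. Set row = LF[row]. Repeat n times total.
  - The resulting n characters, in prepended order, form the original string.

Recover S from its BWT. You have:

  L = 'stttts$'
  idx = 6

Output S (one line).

LF mapping: 1 3 4 5 6 2 0
Walk LF starting at row 6, prepending L[row]:
  step 1: row=6, L[6]='$', prepend. Next row=LF[6]=0
  step 2: row=0, L[0]='s', prepend. Next row=LF[0]=1
  step 3: row=1, L[1]='t', prepend. Next row=LF[1]=3
  step 4: row=3, L[3]='t', prepend. Next row=LF[3]=5
  step 5: row=5, L[5]='s', prepend. Next row=LF[5]=2
  step 6: row=2, L[2]='t', prepend. Next row=LF[2]=4
  step 7: row=4, L[4]='t', prepend. Next row=LF[4]=6
Reversed output: ttstts$

Answer: ttstts$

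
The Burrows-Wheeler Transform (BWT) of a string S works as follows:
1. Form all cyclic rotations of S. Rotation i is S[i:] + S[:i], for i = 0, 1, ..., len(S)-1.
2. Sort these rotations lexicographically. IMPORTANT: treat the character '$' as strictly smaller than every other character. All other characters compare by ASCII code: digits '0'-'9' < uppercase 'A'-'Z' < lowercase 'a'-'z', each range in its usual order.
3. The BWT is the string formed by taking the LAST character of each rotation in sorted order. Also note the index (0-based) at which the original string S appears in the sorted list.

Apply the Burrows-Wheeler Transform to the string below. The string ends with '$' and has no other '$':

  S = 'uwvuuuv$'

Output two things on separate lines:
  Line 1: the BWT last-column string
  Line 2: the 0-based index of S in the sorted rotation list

All 8 rotations (rotation i = S[i:]+S[:i]):
  rot[0] = uwvuuuv$
  rot[1] = wvuuuv$u
  rot[2] = vuuuv$uw
  rot[3] = uuuv$uwv
  rot[4] = uuv$uwvu
  rot[5] = uv$uwvuu
  rot[6] = v$uwvuuu
  rot[7] = $uwvuuuv
Sorted (with $ < everything):
  sorted[0] = $uwvuuuv  (last char: 'v')
  sorted[1] = uuuv$uwv  (last char: 'v')
  sorted[2] = uuv$uwvu  (last char: 'u')
  sorted[3] = uv$uwvuu  (last char: 'u')
  sorted[4] = uwvuuuv$  (last char: '$')
  sorted[5] = v$uwvuuu  (last char: 'u')
  sorted[6] = vuuuv$uw  (last char: 'w')
  sorted[7] = wvuuuv$u  (last char: 'u')
Last column: vvuu$uwu
Original string S is at sorted index 4

Answer: vvuu$uwu
4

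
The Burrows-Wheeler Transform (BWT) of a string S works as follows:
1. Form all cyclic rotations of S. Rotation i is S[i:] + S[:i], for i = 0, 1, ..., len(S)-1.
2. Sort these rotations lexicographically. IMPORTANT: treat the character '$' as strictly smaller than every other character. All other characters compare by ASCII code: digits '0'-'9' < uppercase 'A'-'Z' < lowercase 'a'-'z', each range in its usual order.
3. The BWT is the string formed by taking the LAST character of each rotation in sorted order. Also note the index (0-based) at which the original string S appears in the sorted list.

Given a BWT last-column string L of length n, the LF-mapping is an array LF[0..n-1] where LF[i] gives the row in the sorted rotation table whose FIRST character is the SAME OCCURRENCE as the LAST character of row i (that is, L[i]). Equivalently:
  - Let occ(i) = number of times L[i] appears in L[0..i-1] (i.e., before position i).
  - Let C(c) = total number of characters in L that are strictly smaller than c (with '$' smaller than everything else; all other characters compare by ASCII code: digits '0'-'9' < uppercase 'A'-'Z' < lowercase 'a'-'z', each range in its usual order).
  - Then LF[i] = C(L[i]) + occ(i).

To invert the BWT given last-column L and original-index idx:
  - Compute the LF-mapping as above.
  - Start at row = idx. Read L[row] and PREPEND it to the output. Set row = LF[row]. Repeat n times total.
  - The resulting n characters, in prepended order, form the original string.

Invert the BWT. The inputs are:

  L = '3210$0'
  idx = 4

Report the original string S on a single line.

LF mapping: 5 4 3 1 0 2
Walk LF starting at row 4, prepending L[row]:
  step 1: row=4, L[4]='$', prepend. Next row=LF[4]=0
  step 2: row=0, L[0]='3', prepend. Next row=LF[0]=5
  step 3: row=5, L[5]='0', prepend. Next row=LF[5]=2
  step 4: row=2, L[2]='1', prepend. Next row=LF[2]=3
  step 5: row=3, L[3]='0', prepend. Next row=LF[3]=1
  step 6: row=1, L[1]='2', prepend. Next row=LF[1]=4
Reversed output: 20103$

Answer: 20103$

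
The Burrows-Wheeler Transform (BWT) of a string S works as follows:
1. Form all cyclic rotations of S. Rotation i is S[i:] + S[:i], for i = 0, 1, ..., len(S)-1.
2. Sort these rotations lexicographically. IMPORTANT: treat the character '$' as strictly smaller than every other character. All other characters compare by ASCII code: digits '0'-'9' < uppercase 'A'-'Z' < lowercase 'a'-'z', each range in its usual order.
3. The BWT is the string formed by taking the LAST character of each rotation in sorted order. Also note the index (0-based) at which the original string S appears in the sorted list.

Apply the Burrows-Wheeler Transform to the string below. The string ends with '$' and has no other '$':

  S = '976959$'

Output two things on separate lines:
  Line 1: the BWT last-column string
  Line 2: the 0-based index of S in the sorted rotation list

All 7 rotations (rotation i = S[i:]+S[:i]):
  rot[0] = 976959$
  rot[1] = 76959$9
  rot[2] = 6959$97
  rot[3] = 959$976
  rot[4] = 59$9769
  rot[5] = 9$97695
  rot[6] = $976959
Sorted (with $ < everything):
  sorted[0] = $976959  (last char: '9')
  sorted[1] = 59$9769  (last char: '9')
  sorted[2] = 6959$97  (last char: '7')
  sorted[3] = 76959$9  (last char: '9')
  sorted[4] = 9$97695  (last char: '5')
  sorted[5] = 959$976  (last char: '6')
  sorted[6] = 976959$  (last char: '$')
Last column: 997956$
Original string S is at sorted index 6

Answer: 997956$
6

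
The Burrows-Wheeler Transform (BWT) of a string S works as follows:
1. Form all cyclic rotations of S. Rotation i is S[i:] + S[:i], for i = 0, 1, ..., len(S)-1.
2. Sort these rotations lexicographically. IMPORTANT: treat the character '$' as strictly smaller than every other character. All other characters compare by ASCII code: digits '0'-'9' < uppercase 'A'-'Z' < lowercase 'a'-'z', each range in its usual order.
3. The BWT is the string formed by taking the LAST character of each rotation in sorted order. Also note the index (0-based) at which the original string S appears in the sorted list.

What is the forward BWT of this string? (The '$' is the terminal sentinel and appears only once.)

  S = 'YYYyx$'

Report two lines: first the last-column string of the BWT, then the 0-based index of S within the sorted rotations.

Answer: x$YYyY
1

Derivation:
All 6 rotations (rotation i = S[i:]+S[:i]):
  rot[0] = YYYyx$
  rot[1] = YYyx$Y
  rot[2] = Yyx$YY
  rot[3] = yx$YYY
  rot[4] = x$YYYy
  rot[5] = $YYYyx
Sorted (with $ < everything):
  sorted[0] = $YYYyx  (last char: 'x')
  sorted[1] = YYYyx$  (last char: '$')
  sorted[2] = YYyx$Y  (last char: 'Y')
  sorted[3] = Yyx$YY  (last char: 'Y')
  sorted[4] = x$YYYy  (last char: 'y')
  sorted[5] = yx$YYY  (last char: 'Y')
Last column: x$YYyY
Original string S is at sorted index 1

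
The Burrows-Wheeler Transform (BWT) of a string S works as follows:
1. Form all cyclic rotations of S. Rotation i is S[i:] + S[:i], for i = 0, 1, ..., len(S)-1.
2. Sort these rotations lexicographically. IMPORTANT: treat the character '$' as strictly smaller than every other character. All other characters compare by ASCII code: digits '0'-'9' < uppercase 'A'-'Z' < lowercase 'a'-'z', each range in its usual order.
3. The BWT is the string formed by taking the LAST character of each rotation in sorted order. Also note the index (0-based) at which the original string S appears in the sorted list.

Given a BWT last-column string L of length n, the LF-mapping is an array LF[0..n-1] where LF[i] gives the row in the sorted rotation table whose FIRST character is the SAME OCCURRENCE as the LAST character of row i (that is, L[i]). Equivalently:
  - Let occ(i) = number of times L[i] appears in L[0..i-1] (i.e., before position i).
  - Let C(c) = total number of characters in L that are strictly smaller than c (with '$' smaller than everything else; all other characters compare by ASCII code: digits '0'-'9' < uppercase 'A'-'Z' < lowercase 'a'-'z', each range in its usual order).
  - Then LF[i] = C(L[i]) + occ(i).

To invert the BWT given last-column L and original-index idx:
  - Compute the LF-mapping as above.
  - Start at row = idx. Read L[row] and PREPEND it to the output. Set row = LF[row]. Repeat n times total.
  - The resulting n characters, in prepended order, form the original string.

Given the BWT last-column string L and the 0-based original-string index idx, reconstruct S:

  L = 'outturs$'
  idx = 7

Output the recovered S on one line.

LF mapping: 1 6 4 5 7 2 3 0
Walk LF starting at row 7, prepending L[row]:
  step 1: row=7, L[7]='$', prepend. Next row=LF[7]=0
  step 2: row=0, L[0]='o', prepend. Next row=LF[0]=1
  step 3: row=1, L[1]='u', prepend. Next row=LF[1]=6
  step 4: row=6, L[6]='s', prepend. Next row=LF[6]=3
  step 5: row=3, L[3]='t', prepend. Next row=LF[3]=5
  step 6: row=5, L[5]='r', prepend. Next row=LF[5]=2
  step 7: row=2, L[2]='t', prepend. Next row=LF[2]=4
  step 8: row=4, L[4]='u', prepend. Next row=LF[4]=7
Reversed output: utrtsuo$

Answer: utrtsuo$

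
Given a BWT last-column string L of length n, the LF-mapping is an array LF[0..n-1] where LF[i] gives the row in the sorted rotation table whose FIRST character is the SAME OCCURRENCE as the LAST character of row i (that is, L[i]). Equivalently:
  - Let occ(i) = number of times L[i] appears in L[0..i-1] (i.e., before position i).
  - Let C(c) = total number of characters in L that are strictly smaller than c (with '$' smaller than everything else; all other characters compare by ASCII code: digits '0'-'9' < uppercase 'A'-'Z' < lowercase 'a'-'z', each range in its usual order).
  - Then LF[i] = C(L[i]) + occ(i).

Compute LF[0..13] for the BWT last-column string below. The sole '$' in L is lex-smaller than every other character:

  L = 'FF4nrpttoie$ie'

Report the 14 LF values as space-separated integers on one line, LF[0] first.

Char counts: '$':1, '4':1, 'F':2, 'e':2, 'i':2, 'n':1, 'o':1, 'p':1, 'r':1, 't':2
C (first-col start): C('$')=0, C('4')=1, C('F')=2, C('e')=4, C('i')=6, C('n')=8, C('o')=9, C('p')=10, C('r')=11, C('t')=12
L[0]='F': occ=0, LF[0]=C('F')+0=2+0=2
L[1]='F': occ=1, LF[1]=C('F')+1=2+1=3
L[2]='4': occ=0, LF[2]=C('4')+0=1+0=1
L[3]='n': occ=0, LF[3]=C('n')+0=8+0=8
L[4]='r': occ=0, LF[4]=C('r')+0=11+0=11
L[5]='p': occ=0, LF[5]=C('p')+0=10+0=10
L[6]='t': occ=0, LF[6]=C('t')+0=12+0=12
L[7]='t': occ=1, LF[7]=C('t')+1=12+1=13
L[8]='o': occ=0, LF[8]=C('o')+0=9+0=9
L[9]='i': occ=0, LF[9]=C('i')+0=6+0=6
L[10]='e': occ=0, LF[10]=C('e')+0=4+0=4
L[11]='$': occ=0, LF[11]=C('$')+0=0+0=0
L[12]='i': occ=1, LF[12]=C('i')+1=6+1=7
L[13]='e': occ=1, LF[13]=C('e')+1=4+1=5

Answer: 2 3 1 8 11 10 12 13 9 6 4 0 7 5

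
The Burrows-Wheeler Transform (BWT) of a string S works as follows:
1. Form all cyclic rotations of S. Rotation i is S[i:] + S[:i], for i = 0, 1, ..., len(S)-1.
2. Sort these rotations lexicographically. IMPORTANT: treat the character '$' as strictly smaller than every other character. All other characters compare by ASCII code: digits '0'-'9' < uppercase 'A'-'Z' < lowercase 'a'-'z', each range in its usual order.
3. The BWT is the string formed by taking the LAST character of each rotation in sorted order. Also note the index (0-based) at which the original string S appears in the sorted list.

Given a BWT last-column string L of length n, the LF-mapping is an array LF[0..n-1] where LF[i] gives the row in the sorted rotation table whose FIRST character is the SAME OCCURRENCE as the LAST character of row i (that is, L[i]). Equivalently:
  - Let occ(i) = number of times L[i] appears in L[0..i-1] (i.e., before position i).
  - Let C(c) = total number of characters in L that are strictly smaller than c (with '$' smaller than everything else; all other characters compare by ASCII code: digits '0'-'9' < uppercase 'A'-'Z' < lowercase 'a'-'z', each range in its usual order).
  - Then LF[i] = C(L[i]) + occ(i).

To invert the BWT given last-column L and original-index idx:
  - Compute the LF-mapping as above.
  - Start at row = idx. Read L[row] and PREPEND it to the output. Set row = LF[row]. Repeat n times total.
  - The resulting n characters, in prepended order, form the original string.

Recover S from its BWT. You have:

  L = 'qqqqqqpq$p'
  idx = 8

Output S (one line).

LF mapping: 3 4 5 6 7 8 1 9 0 2
Walk LF starting at row 8, prepending L[row]:
  step 1: row=8, L[8]='$', prepend. Next row=LF[8]=0
  step 2: row=0, L[0]='q', prepend. Next row=LF[0]=3
  step 3: row=3, L[3]='q', prepend. Next row=LF[3]=6
  step 4: row=6, L[6]='p', prepend. Next row=LF[6]=1
  step 5: row=1, L[1]='q', prepend. Next row=LF[1]=4
  step 6: row=4, L[4]='q', prepend. Next row=LF[4]=7
  step 7: row=7, L[7]='q', prepend. Next row=LF[7]=9
  step 8: row=9, L[9]='p', prepend. Next row=LF[9]=2
  step 9: row=2, L[2]='q', prepend. Next row=LF[2]=5
  step 10: row=5, L[5]='q', prepend. Next row=LF[5]=8
Reversed output: qqpqqqpqq$

Answer: qqpqqqpqq$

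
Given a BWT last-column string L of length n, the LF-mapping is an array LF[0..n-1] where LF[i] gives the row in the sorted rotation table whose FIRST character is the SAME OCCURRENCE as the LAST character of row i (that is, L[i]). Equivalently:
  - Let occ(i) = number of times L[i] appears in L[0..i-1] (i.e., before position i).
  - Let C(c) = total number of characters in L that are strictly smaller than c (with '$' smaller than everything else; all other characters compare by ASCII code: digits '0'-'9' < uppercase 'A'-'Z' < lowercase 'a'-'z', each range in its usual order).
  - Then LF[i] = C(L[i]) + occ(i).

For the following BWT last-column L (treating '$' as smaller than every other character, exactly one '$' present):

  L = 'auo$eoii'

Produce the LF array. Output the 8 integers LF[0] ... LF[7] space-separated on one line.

Answer: 1 7 5 0 2 6 3 4

Derivation:
Char counts: '$':1, 'a':1, 'e':1, 'i':2, 'o':2, 'u':1
C (first-col start): C('$')=0, C('a')=1, C('e')=2, C('i')=3, C('o')=5, C('u')=7
L[0]='a': occ=0, LF[0]=C('a')+0=1+0=1
L[1]='u': occ=0, LF[1]=C('u')+0=7+0=7
L[2]='o': occ=0, LF[2]=C('o')+0=5+0=5
L[3]='$': occ=0, LF[3]=C('$')+0=0+0=0
L[4]='e': occ=0, LF[4]=C('e')+0=2+0=2
L[5]='o': occ=1, LF[5]=C('o')+1=5+1=6
L[6]='i': occ=0, LF[6]=C('i')+0=3+0=3
L[7]='i': occ=1, LF[7]=C('i')+1=3+1=4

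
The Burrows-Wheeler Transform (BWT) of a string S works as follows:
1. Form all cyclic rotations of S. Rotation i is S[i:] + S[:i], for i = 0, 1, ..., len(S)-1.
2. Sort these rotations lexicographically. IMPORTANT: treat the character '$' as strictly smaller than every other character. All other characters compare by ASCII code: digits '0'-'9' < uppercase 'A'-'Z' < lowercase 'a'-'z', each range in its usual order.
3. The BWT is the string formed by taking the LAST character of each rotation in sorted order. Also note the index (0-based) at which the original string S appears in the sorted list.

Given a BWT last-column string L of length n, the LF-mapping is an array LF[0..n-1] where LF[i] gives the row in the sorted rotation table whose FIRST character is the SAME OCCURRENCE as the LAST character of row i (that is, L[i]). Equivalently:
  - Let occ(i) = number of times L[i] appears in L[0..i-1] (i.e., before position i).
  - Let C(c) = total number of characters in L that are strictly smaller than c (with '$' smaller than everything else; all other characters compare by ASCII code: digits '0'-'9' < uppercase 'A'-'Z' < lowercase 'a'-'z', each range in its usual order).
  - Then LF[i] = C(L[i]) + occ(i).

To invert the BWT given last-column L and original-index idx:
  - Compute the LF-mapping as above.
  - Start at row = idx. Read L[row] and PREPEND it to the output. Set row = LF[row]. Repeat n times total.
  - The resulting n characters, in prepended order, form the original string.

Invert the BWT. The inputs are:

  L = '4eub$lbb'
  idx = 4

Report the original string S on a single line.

Answer: bubble4$

Derivation:
LF mapping: 1 5 7 2 0 6 3 4
Walk LF starting at row 4, prepending L[row]:
  step 1: row=4, L[4]='$', prepend. Next row=LF[4]=0
  step 2: row=0, L[0]='4', prepend. Next row=LF[0]=1
  step 3: row=1, L[1]='e', prepend. Next row=LF[1]=5
  step 4: row=5, L[5]='l', prepend. Next row=LF[5]=6
  step 5: row=6, L[6]='b', prepend. Next row=LF[6]=3
  step 6: row=3, L[3]='b', prepend. Next row=LF[3]=2
  step 7: row=2, L[2]='u', prepend. Next row=LF[2]=7
  step 8: row=7, L[7]='b', prepend. Next row=LF[7]=4
Reversed output: bubble4$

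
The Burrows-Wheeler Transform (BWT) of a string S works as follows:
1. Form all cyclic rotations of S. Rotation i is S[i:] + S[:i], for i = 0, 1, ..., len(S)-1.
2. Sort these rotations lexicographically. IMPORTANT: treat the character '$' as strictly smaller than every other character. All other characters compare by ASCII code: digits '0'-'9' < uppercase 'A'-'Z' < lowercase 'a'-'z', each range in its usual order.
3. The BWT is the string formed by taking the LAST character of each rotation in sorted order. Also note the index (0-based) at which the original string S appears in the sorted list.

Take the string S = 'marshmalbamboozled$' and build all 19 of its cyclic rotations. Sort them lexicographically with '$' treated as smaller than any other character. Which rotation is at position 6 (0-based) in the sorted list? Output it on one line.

Answer: d$marshmalbamboozle

Derivation:
All 19 rotations (rotation i = S[i:]+S[:i]):
  rot[0] = marshmalbamboozled$
  rot[1] = arshmalbamboozled$m
  rot[2] = rshmalbamboozled$ma
  rot[3] = shmalbamboozled$mar
  rot[4] = hmalbamboozled$mars
  rot[5] = malbamboozled$marsh
  rot[6] = albamboozled$marshm
  rot[7] = lbamboozled$marshma
  rot[8] = bamboozled$marshmal
  rot[9] = amboozled$marshmalb
  rot[10] = mboozled$marshmalba
  rot[11] = boozled$marshmalbam
  rot[12] = oozled$marshmalbamb
  rot[13] = ozled$marshmalbambo
  rot[14] = zled$marshmalbamboo
  rot[15] = led$marshmalbambooz
  rot[16] = ed$marshmalbamboozl
  rot[17] = d$marshmalbamboozle
  rot[18] = $marshmalbamboozled
Sorted (with $ < everything):
  sorted[0] = $marshmalbamboozled
  sorted[1] = albamboozled$marshm
  sorted[2] = amboozled$marshmalb
  sorted[3] = arshmalbamboozled$m
  sorted[4] = bamboozled$marshmal
  sorted[5] = boozled$marshmalbam
  sorted[6] = d$marshmalbamboozle
  sorted[7] = ed$marshmalbamboozl
  sorted[8] = hmalbamboozled$mars
  sorted[9] = lbamboozled$marshma
  sorted[10] = led$marshmalbambooz
  sorted[11] = malbamboozled$marsh
  sorted[12] = marshmalbamboozled$
  sorted[13] = mboozled$marshmalba
  sorted[14] = oozled$marshmalbamb
  sorted[15] = ozled$marshmalbambo
  sorted[16] = rshmalbamboozled$ma
  sorted[17] = shmalbamboozled$mar
  sorted[18] = zled$marshmalbamboo
sorted[6] = d$marshmalbamboozle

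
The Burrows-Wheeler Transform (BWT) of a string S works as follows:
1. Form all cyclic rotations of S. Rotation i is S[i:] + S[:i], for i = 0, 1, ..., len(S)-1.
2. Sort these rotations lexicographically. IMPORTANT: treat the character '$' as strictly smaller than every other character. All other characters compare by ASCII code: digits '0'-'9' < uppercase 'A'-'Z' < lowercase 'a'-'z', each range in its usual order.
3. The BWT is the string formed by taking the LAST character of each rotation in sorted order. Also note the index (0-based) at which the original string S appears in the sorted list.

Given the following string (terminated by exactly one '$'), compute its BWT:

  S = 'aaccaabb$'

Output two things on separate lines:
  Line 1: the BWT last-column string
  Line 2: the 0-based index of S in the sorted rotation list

Answer: bc$aabaca
2

Derivation:
All 9 rotations (rotation i = S[i:]+S[:i]):
  rot[0] = aaccaabb$
  rot[1] = accaabb$a
  rot[2] = ccaabb$aa
  rot[3] = caabb$aac
  rot[4] = aabb$aacc
  rot[5] = abb$aacca
  rot[6] = bb$aaccaa
  rot[7] = b$aaccaab
  rot[8] = $aaccaabb
Sorted (with $ < everything):
  sorted[0] = $aaccaabb  (last char: 'b')
  sorted[1] = aabb$aacc  (last char: 'c')
  sorted[2] = aaccaabb$  (last char: '$')
  sorted[3] = abb$aacca  (last char: 'a')
  sorted[4] = accaabb$a  (last char: 'a')
  sorted[5] = b$aaccaab  (last char: 'b')
  sorted[6] = bb$aaccaa  (last char: 'a')
  sorted[7] = caabb$aac  (last char: 'c')
  sorted[8] = ccaabb$aa  (last char: 'a')
Last column: bc$aabaca
Original string S is at sorted index 2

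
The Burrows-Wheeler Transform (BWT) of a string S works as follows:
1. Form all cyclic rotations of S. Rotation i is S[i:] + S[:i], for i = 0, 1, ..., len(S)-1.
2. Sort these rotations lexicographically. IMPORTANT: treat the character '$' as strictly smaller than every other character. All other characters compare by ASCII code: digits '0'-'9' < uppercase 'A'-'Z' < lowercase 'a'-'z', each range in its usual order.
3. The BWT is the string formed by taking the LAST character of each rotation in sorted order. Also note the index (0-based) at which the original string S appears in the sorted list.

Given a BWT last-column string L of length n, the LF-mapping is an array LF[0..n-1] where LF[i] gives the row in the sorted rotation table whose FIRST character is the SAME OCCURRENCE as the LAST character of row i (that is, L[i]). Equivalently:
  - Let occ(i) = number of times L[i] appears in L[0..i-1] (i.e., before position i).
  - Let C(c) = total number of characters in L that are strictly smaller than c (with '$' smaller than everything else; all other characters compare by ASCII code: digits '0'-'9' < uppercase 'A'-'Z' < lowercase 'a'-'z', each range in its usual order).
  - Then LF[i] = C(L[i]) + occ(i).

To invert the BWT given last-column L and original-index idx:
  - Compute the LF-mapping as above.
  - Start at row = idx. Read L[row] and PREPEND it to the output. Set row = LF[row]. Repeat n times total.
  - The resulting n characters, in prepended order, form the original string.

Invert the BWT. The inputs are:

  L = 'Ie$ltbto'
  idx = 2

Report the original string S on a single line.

Answer: bottleI$

Derivation:
LF mapping: 1 3 0 4 6 2 7 5
Walk LF starting at row 2, prepending L[row]:
  step 1: row=2, L[2]='$', prepend. Next row=LF[2]=0
  step 2: row=0, L[0]='I', prepend. Next row=LF[0]=1
  step 3: row=1, L[1]='e', prepend. Next row=LF[1]=3
  step 4: row=3, L[3]='l', prepend. Next row=LF[3]=4
  step 5: row=4, L[4]='t', prepend. Next row=LF[4]=6
  step 6: row=6, L[6]='t', prepend. Next row=LF[6]=7
  step 7: row=7, L[7]='o', prepend. Next row=LF[7]=5
  step 8: row=5, L[5]='b', prepend. Next row=LF[5]=2
Reversed output: bottleI$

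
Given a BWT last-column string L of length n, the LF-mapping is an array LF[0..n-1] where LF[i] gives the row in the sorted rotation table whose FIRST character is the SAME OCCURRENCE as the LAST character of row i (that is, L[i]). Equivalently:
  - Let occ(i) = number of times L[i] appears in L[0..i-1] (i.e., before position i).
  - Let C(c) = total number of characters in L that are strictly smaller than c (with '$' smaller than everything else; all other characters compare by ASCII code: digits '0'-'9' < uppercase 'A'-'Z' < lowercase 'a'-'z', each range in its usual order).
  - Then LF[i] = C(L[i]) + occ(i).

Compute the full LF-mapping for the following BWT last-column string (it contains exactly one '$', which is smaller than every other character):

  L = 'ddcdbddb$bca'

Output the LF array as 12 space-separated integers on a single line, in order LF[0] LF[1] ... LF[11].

Char counts: '$':1, 'a':1, 'b':3, 'c':2, 'd':5
C (first-col start): C('$')=0, C('a')=1, C('b')=2, C('c')=5, C('d')=7
L[0]='d': occ=0, LF[0]=C('d')+0=7+0=7
L[1]='d': occ=1, LF[1]=C('d')+1=7+1=8
L[2]='c': occ=0, LF[2]=C('c')+0=5+0=5
L[3]='d': occ=2, LF[3]=C('d')+2=7+2=9
L[4]='b': occ=0, LF[4]=C('b')+0=2+0=2
L[5]='d': occ=3, LF[5]=C('d')+3=7+3=10
L[6]='d': occ=4, LF[6]=C('d')+4=7+4=11
L[7]='b': occ=1, LF[7]=C('b')+1=2+1=3
L[8]='$': occ=0, LF[8]=C('$')+0=0+0=0
L[9]='b': occ=2, LF[9]=C('b')+2=2+2=4
L[10]='c': occ=1, LF[10]=C('c')+1=5+1=6
L[11]='a': occ=0, LF[11]=C('a')+0=1+0=1

Answer: 7 8 5 9 2 10 11 3 0 4 6 1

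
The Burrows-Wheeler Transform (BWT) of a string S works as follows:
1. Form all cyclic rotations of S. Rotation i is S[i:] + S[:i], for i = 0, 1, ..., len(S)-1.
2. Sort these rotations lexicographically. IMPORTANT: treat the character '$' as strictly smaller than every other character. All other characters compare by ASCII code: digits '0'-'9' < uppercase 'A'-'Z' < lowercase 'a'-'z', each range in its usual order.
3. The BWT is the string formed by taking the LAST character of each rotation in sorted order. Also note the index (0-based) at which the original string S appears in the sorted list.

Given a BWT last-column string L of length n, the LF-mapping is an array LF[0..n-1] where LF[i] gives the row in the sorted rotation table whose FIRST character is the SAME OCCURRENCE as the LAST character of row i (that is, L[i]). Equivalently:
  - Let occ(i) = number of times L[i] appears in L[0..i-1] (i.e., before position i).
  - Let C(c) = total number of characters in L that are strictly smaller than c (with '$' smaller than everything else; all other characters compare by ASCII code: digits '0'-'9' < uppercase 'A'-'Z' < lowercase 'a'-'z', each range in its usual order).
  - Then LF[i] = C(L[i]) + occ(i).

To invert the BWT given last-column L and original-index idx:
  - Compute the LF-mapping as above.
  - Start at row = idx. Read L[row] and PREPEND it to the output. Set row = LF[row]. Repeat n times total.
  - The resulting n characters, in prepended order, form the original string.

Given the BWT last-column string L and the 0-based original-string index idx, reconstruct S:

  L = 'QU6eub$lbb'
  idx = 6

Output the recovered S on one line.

Answer: bubbleU6Q$

Derivation:
LF mapping: 2 3 1 7 9 4 0 8 5 6
Walk LF starting at row 6, prepending L[row]:
  step 1: row=6, L[6]='$', prepend. Next row=LF[6]=0
  step 2: row=0, L[0]='Q', prepend. Next row=LF[0]=2
  step 3: row=2, L[2]='6', prepend. Next row=LF[2]=1
  step 4: row=1, L[1]='U', prepend. Next row=LF[1]=3
  step 5: row=3, L[3]='e', prepend. Next row=LF[3]=7
  step 6: row=7, L[7]='l', prepend. Next row=LF[7]=8
  step 7: row=8, L[8]='b', prepend. Next row=LF[8]=5
  step 8: row=5, L[5]='b', prepend. Next row=LF[5]=4
  step 9: row=4, L[4]='u', prepend. Next row=LF[4]=9
  step 10: row=9, L[9]='b', prepend. Next row=LF[9]=6
Reversed output: bubbleU6Q$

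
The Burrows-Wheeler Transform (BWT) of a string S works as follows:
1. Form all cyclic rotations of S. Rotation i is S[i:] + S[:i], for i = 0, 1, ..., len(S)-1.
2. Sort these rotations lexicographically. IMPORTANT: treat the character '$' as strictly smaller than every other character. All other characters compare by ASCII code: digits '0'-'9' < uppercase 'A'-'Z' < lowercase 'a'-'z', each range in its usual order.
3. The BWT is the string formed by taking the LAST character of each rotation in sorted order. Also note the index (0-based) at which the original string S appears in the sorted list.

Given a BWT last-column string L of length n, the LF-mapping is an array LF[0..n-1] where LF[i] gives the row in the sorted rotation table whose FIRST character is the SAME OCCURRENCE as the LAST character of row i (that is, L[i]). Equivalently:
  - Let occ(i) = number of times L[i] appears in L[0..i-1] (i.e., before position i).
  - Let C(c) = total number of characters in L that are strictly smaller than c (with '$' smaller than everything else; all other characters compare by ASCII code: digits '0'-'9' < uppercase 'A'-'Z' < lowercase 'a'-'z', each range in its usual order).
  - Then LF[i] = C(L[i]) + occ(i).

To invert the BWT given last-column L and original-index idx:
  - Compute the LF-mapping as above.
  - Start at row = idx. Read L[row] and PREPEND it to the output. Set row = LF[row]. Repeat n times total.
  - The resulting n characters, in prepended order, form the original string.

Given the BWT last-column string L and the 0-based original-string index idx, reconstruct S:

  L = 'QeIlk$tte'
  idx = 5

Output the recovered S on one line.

Answer: kettleIQ$

Derivation:
LF mapping: 2 3 1 6 5 0 7 8 4
Walk LF starting at row 5, prepending L[row]:
  step 1: row=5, L[5]='$', prepend. Next row=LF[5]=0
  step 2: row=0, L[0]='Q', prepend. Next row=LF[0]=2
  step 3: row=2, L[2]='I', prepend. Next row=LF[2]=1
  step 4: row=1, L[1]='e', prepend. Next row=LF[1]=3
  step 5: row=3, L[3]='l', prepend. Next row=LF[3]=6
  step 6: row=6, L[6]='t', prepend. Next row=LF[6]=7
  step 7: row=7, L[7]='t', prepend. Next row=LF[7]=8
  step 8: row=8, L[8]='e', prepend. Next row=LF[8]=4
  step 9: row=4, L[4]='k', prepend. Next row=LF[4]=5
Reversed output: kettleIQ$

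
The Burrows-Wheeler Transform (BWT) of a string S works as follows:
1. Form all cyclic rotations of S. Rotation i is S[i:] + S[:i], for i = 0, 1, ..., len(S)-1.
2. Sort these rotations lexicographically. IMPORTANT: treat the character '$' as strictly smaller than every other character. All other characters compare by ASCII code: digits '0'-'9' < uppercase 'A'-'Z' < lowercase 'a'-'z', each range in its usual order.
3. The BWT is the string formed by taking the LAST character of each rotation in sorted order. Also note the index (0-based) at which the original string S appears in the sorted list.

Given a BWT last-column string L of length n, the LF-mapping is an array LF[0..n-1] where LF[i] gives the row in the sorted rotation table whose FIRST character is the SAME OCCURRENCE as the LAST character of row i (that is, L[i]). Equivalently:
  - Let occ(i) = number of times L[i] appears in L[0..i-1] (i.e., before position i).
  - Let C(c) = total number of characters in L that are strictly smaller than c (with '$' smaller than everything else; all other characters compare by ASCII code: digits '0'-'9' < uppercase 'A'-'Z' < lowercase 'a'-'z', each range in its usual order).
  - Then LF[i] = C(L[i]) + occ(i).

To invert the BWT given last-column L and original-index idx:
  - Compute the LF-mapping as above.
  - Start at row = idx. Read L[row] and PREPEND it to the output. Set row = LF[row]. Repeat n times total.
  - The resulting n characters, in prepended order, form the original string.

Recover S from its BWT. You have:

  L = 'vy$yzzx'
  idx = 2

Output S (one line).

Answer: xzzyyv$

Derivation:
LF mapping: 1 3 0 4 5 6 2
Walk LF starting at row 2, prepending L[row]:
  step 1: row=2, L[2]='$', prepend. Next row=LF[2]=0
  step 2: row=0, L[0]='v', prepend. Next row=LF[0]=1
  step 3: row=1, L[1]='y', prepend. Next row=LF[1]=3
  step 4: row=3, L[3]='y', prepend. Next row=LF[3]=4
  step 5: row=4, L[4]='z', prepend. Next row=LF[4]=5
  step 6: row=5, L[5]='z', prepend. Next row=LF[5]=6
  step 7: row=6, L[6]='x', prepend. Next row=LF[6]=2
Reversed output: xzzyyv$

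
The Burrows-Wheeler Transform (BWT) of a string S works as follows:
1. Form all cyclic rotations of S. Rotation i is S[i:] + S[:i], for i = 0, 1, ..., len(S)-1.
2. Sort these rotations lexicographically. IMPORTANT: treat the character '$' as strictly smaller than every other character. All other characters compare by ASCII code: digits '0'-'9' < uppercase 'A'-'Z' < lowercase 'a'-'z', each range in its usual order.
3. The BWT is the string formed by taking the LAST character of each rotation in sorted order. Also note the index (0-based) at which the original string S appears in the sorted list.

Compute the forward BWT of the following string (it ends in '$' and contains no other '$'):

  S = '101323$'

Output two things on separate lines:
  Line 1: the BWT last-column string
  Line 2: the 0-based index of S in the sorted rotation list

Answer: 31$0321
2

Derivation:
All 7 rotations (rotation i = S[i:]+S[:i]):
  rot[0] = 101323$
  rot[1] = 01323$1
  rot[2] = 1323$10
  rot[3] = 323$101
  rot[4] = 23$1013
  rot[5] = 3$10132
  rot[6] = $101323
Sorted (with $ < everything):
  sorted[0] = $101323  (last char: '3')
  sorted[1] = 01323$1  (last char: '1')
  sorted[2] = 101323$  (last char: '$')
  sorted[3] = 1323$10  (last char: '0')
  sorted[4] = 23$1013  (last char: '3')
  sorted[5] = 3$10132  (last char: '2')
  sorted[6] = 323$101  (last char: '1')
Last column: 31$0321
Original string S is at sorted index 2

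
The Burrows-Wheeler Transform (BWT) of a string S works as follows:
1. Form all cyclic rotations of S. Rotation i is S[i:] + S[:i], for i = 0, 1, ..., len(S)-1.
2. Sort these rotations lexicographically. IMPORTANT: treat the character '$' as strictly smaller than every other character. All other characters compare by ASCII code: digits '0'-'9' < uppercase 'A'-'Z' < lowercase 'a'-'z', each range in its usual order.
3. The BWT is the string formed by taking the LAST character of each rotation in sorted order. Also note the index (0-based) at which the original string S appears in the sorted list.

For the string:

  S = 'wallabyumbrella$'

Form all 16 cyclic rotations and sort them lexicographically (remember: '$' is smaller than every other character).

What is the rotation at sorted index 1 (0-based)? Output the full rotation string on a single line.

Answer: a$wallabyumbrell

Derivation:
All 16 rotations (rotation i = S[i:]+S[:i]):
  rot[0] = wallabyumbrella$
  rot[1] = allabyumbrella$w
  rot[2] = llabyumbrella$wa
  rot[3] = labyumbrella$wal
  rot[4] = abyumbrella$wall
  rot[5] = byumbrella$walla
  rot[6] = yumbrella$wallab
  rot[7] = umbrella$wallaby
  rot[8] = mbrella$wallabyu
  rot[9] = brella$wallabyum
  rot[10] = rella$wallabyumb
  rot[11] = ella$wallabyumbr
  rot[12] = lla$wallabyumbre
  rot[13] = la$wallabyumbrel
  rot[14] = a$wallabyumbrell
  rot[15] = $wallabyumbrella
Sorted (with $ < everything):
  sorted[0] = $wallabyumbrella
  sorted[1] = a$wallabyumbrell
  sorted[2] = abyumbrella$wall
  sorted[3] = allabyumbrella$w
  sorted[4] = brella$wallabyum
  sorted[5] = byumbrella$walla
  sorted[6] = ella$wallabyumbr
  sorted[7] = la$wallabyumbrel
  sorted[8] = labyumbrella$wal
  sorted[9] = lla$wallabyumbre
  sorted[10] = llabyumbrella$wa
  sorted[11] = mbrella$wallabyu
  sorted[12] = rella$wallabyumb
  sorted[13] = umbrella$wallaby
  sorted[14] = wallabyumbrella$
  sorted[15] = yumbrella$wallab
sorted[1] = a$wallabyumbrell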